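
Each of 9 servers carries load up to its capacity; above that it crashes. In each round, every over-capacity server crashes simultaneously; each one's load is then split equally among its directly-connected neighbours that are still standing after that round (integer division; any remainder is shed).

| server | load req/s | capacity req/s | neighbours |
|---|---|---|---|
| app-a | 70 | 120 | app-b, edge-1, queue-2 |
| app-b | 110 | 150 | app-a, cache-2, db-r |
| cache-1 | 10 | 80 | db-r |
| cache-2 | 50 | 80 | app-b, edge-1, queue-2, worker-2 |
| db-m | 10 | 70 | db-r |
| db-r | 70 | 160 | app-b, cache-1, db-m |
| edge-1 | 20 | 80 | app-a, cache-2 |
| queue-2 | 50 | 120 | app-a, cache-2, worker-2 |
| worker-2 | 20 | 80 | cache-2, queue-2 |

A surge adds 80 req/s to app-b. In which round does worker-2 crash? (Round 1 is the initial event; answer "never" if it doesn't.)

Round 1 — app-b at 190 > 150. app-b crashes.
  app-b sheds 190 req/s to app-a, cache-2, db-r: 63 each (1 lost).
    app-a: 70+63 = 133 > 120
    cache-2: 50+63 = 113 > 80
    db-r: 70+63 = 133 ≤ 160
Round 2 — app-a, cache-2 crash.
  app-a sheds 133 req/s to edge-1, queue-2: 66 each (1 lost).
    edge-1: 20+66 = 86 > 80
    queue-2: 50+66 = 116 ≤ 120
  cache-2 sheds 113 req/s to edge-1, queue-2, worker-2: 37 each (2 lost).
    edge-1: 86+37 = 123 > 80
    queue-2: 116+37 = 153 > 120
    worker-2: 20+37 = 57 ≤ 80
Round 3 — edge-1, queue-2 crash.
  edge-1 sheds 123 req/s: no online neighbours, lost.
  queue-2 sheds 153 req/s to worker-2: 153 each.
    worker-2: 57+153 = 210 > 80
Round 4 — worker-2 crashes.
  worker-2 sheds 210 req/s: no online neighbours, lost.
No further crashes.

4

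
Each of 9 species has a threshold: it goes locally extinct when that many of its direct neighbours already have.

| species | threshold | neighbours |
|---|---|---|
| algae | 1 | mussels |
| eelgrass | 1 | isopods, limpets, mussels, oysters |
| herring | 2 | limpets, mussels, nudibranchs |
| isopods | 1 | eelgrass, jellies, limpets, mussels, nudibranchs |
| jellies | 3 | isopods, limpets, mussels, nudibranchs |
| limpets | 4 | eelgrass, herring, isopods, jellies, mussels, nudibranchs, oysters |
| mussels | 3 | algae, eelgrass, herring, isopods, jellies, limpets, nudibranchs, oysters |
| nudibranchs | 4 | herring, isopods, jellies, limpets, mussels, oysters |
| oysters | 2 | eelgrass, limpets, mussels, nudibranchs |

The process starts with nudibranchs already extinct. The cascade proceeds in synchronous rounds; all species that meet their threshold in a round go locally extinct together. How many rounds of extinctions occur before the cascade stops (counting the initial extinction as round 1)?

Round 1 — nudibranchs goes locally extinct (initial).
Round 2 — checking thresholds:
  herring: 1 of 3 neighbours < 2, not yet.
  isopods: 1 of 5 neighbours ≥ 1, goes locally extinct.
  jellies: 1 of 4 neighbours < 3, not yet.
  limpets: 1 of 7 neighbours < 4, not yet.
  mussels: 1 of 8 neighbours < 3, not yet.
  oysters: 1 of 4 neighbours < 2, not yet.
Round 3 — checking thresholds:
  eelgrass: 1 of 4 neighbours ≥ 1, goes locally extinct.
  herring: 1 of 3 neighbours < 2, not yet.
  jellies: 2 of 4 neighbours < 3, not yet.
  limpets: 2 of 7 neighbours < 4, not yet.
  mussels: 2 of 8 neighbours < 3, not yet.
  oysters: 1 of 4 neighbours < 2, not yet.
Round 4 — checking thresholds:
  herring: 1 of 3 neighbours < 2, not yet.
  jellies: 2 of 4 neighbours < 3, not yet.
  limpets: 3 of 7 neighbours < 4, not yet.
  mussels: 3 of 8 neighbours ≥ 3, goes locally extinct.
  oysters: 2 of 4 neighbours ≥ 2, goes locally extinct.
Round 5 — checking thresholds:
  algae: 1 of 1 neighbours ≥ 1, goes locally extinct.
  herring: 2 of 3 neighbours ≥ 2, goes locally extinct.
  jellies: 3 of 4 neighbours ≥ 3, goes locally extinct.
  limpets: 5 of 7 neighbours ≥ 4, goes locally extinct.
Round 6 — no new extinctions; cascade stops.

5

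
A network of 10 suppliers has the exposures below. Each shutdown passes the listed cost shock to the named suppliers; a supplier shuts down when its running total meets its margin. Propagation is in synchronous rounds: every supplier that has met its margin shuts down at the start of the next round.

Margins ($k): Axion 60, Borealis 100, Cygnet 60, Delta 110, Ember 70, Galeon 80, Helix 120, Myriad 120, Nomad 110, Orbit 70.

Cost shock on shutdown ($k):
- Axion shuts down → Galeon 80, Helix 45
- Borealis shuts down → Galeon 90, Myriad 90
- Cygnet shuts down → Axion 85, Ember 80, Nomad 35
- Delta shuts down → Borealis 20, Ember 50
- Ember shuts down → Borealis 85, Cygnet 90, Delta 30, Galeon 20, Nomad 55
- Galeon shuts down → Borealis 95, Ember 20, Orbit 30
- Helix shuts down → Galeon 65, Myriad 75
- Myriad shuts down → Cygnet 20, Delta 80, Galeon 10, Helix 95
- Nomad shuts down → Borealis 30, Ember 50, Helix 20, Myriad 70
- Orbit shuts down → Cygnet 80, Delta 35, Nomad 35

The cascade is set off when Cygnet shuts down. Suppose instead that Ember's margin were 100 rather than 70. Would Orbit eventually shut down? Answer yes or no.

With Ember's margin at 100:
Round 1 — Cygnet shuts down (initial).
  Axion: +85 → 85 ≥ 60
  Ember: +80 → 80 < 100
  Nomad: +35 → 35 < 110
Round 2 — Axion shuts down.
  Galeon: +80 → 80 ≥ 80
  Helix: +45 → 45 < 120
Round 3 — Galeon shuts down.
  Borealis: +95 → 95 < 100
  Ember: +20 → 100 ≥ 100
  Orbit: +30 → 30 < 70
Round 4 — Ember shuts down.
  Borealis: +85 → 180 ≥ 100
  Delta: +30 → 30 < 110
  Nomad: +55 → 90 < 110
Round 5 — Borealis shuts down.
  Myriad: +90 → 90 < 120
No further shutdowns.

no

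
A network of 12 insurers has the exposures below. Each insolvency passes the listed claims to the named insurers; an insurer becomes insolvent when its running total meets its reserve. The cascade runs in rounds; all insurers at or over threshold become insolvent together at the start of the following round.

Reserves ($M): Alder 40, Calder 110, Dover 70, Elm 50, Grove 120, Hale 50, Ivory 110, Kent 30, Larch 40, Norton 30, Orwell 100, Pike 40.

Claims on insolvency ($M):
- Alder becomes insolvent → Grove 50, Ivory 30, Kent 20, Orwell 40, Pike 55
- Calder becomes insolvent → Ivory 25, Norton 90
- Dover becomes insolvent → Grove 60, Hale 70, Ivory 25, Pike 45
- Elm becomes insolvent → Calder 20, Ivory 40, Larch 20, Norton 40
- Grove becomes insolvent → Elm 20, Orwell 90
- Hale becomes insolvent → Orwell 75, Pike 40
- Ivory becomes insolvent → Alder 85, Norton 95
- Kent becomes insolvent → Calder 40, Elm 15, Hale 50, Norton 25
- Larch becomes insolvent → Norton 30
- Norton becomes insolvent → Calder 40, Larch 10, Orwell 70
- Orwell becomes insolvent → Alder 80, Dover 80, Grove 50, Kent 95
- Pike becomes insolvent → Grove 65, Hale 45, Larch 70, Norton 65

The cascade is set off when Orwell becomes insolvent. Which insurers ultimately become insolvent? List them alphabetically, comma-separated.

Alder, Dover, Grove, Hale, Kent, Larch, Norton, Orwell, Pike

Round 1 — Orwell becomes insolvent (initial).
  Alder: +80 → 80 ≥ 40
  Dover: +80 → 80 ≥ 70
  Grove: +50 → 50 < 120
  Kent: +95 → 95 ≥ 30
Round 2 — Alder, Dover, Kent become insolvent.
  Calder: +40 → 40 < 110
  Elm: +15 → 15 < 50
  Grove: +50+60 → 160 ≥ 120
  Hale: +70+50 → 120 ≥ 50
  Ivory: +30+25 → 55 < 110
  Norton: +25 → 25 < 30
  Pike: +55+45 → 100 ≥ 40
Round 3 — Grove, Hale, Pike become insolvent.
  Elm: +20 → 35 < 50
  Larch: +70 → 70 ≥ 40
  Norton: +65 → 90 ≥ 30
Round 4 — Larch, Norton become insolvent.
  Calder: +40 → 80 < 110
No further insolvencies.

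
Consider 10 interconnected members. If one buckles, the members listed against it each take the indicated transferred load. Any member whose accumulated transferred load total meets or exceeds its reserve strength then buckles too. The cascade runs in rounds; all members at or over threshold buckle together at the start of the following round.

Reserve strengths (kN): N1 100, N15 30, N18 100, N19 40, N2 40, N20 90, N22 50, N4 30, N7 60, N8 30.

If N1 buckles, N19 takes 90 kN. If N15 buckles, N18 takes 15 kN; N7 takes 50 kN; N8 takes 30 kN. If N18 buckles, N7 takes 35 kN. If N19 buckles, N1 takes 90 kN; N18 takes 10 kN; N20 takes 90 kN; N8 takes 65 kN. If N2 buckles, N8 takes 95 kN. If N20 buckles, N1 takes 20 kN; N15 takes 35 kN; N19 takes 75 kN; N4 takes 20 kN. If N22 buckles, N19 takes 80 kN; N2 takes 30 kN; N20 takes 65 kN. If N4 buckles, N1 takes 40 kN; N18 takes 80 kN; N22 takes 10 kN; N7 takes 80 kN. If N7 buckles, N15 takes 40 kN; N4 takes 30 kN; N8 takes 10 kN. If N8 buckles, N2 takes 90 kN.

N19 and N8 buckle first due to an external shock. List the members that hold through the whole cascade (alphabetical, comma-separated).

N18, N22, N4, N7

Round 1 — N19, N8 buckle (initial).
  N1: +90 → 90 < 100
  N18: +10 → 10 < 100
  N2: +90 → 90 ≥ 40
  N20: +90 → 90 ≥ 90
Round 2 — N2, N20 buckle.
  N1: +20 → 110 ≥ 100
  N15: +35 → 35 ≥ 30
  N4: +20 → 20 < 30
Round 3 — N1, N15 buckle.
  N18: +15 → 25 < 100
  N7: +50 → 50 < 60
No further bucklings.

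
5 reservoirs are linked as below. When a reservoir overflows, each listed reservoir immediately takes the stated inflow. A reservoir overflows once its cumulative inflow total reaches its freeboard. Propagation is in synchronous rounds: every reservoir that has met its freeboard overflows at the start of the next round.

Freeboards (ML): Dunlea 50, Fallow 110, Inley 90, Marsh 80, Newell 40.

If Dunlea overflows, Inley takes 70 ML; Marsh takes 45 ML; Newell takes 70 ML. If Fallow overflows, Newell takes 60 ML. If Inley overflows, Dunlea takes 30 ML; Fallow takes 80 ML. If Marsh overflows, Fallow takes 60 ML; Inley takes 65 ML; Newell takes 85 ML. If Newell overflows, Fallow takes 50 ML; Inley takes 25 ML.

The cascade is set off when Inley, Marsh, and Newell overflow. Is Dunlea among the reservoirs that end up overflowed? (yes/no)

no

Round 1 — Inley, Marsh, Newell overflow (initial).
  Dunlea: +30 → 30 < 50
  Fallow: +80+60+50 → 190 ≥ 110
Round 2 — Fallow overflows.
No further overflows.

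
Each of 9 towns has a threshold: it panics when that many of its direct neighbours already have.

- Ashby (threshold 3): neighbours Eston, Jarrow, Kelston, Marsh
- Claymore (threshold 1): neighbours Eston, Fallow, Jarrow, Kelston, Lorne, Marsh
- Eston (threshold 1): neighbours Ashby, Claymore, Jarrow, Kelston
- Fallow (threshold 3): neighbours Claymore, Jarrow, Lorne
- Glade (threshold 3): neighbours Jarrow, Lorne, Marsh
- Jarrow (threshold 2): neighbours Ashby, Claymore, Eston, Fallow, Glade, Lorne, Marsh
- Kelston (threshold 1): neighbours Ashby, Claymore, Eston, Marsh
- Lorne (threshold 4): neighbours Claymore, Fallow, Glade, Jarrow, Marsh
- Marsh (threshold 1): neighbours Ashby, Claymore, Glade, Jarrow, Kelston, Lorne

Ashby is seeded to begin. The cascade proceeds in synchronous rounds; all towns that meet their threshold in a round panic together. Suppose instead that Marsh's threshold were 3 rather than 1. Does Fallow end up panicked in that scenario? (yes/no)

no

With Marsh's threshold at 3:
Round 1 — Ashby panics (initial).
Round 2 — checking thresholds:
  Eston: 1 of 4 neighbours ≥ 1, panics.
  Jarrow: 1 of 7 neighbours < 2, holds.
  Kelston: 1 of 4 neighbours ≥ 1, panics.
  Marsh: 1 of 6 neighbours < 3, holds.
Round 3 — checking thresholds:
  Claymore: 2 of 6 neighbours ≥ 1, panics.
  Jarrow: 2 of 7 neighbours ≥ 2, panics.
  Marsh: 2 of 6 neighbours < 3, holds.
Round 4 — checking thresholds:
  Fallow: 2 of 3 neighbours < 3, holds.
  Glade: 1 of 3 neighbours < 3, holds.
  Lorne: 2 of 5 neighbours < 4, holds.
  Marsh: 4 of 6 neighbours ≥ 3, panics.
Round 5 — no new panics; cascade stops.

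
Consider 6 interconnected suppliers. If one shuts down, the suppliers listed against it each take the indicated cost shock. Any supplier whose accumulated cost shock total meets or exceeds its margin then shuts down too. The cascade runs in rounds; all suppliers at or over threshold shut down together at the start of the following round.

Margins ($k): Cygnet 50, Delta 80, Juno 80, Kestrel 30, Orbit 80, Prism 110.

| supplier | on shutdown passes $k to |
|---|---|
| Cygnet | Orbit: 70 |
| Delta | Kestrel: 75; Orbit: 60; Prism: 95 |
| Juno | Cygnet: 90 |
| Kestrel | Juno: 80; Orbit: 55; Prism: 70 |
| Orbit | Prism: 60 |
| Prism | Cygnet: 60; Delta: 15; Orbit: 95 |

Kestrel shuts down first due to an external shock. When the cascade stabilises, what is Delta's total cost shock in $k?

Round 1 — Kestrel shuts down (initial).
  Juno: +80 → 80 ≥ 80
  Orbit: +55 → 55 < 80
  Prism: +70 → 70 < 110
Round 2 — Juno shuts down.
  Cygnet: +90 → 90 ≥ 50
Round 3 — Cygnet shuts down.
  Orbit: +70 → 125 ≥ 80
Round 4 — Orbit shuts down.
  Prism: +60 → 130 ≥ 110
Round 5 — Prism shuts down.
  Delta: +15 → 15 < 80
No further shutdowns.

15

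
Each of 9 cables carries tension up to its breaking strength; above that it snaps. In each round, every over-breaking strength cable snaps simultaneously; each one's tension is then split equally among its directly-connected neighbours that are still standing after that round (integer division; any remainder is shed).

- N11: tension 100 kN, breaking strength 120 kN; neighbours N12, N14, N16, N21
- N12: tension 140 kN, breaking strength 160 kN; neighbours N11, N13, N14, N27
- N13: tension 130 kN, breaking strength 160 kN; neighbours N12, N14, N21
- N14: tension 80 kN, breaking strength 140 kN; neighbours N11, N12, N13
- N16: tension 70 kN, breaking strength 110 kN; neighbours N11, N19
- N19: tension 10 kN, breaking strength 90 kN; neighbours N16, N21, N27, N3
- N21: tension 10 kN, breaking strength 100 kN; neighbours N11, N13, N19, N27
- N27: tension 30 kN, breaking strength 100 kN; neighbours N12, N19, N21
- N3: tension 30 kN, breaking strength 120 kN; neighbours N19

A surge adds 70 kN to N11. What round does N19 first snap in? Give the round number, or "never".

Round 1 — N11 at 170 > 120. N11 snaps.
  N11 sheds 170 kN to N12, N14, N16, N21: 42 each (2 lost).
    N12: 140+42 = 182 > 160
    N14: 80+42 = 122 ≤ 140
    N16: 70+42 = 112 > 110
    N21: 10+42 = 52 ≤ 100
Round 2 — N12, N16 snap.
  N12 sheds 182 kN to N13, N14, N27: 60 each (2 lost).
    N13: 130+60 = 190 > 160
    N14: 122+60 = 182 > 140
    N27: 30+60 = 90 ≤ 100
  N16 sheds 112 kN to N19: 112 each.
    N19: 10+112 = 122 > 90
Round 3 — N13, N14, N19 snap.
  N13 sheds 190 kN to N21: 190 each.
    N21: 52+190 = 242 > 100
  N14 sheds 182 kN: no online neighbours, lost.
  N19 sheds 122 kN to N21, N27, N3: 40 each (2 lost).
    N21: 242+40 = 282 > 100
    N27: 90+40 = 130 > 100
    N3: 30+40 = 70 ≤ 120
Round 4 — N21, N27 snap.
  N21 sheds 282 kN: no online neighbours, lost.
  N27 sheds 130 kN: no online neighbours, lost.
No further breaks.

3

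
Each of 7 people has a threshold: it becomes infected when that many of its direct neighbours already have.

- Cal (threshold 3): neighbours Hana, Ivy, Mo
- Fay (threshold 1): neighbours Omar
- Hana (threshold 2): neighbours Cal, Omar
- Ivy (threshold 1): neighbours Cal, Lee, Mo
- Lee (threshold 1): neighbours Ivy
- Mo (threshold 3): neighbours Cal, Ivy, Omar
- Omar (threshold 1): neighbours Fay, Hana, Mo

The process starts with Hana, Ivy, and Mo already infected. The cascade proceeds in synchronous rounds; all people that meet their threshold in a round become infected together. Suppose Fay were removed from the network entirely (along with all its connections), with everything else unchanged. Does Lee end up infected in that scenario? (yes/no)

yes

With Fay removed:
Round 1 — Hana, Ivy, Mo become infected (initial).
Round 2 — checking thresholds:
  Cal: 3 of 3 neighbours ≥ 3, becomes infected.
  Lee: 1 of 1 neighbours ≥ 1, becomes infected.
  Omar: 2 of 2 neighbours ≥ 1, becomes infected.
Round 3 — no new infections; cascade stops.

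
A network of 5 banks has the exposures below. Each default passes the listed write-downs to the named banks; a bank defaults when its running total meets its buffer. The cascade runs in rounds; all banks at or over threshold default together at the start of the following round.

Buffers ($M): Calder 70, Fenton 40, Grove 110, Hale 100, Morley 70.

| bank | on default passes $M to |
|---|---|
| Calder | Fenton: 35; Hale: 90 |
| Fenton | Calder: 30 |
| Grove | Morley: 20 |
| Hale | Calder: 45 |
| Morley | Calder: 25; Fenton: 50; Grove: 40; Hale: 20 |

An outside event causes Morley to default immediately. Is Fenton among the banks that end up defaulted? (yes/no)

Round 1 — Morley defaults (initial).
  Calder: +25 → 25 < 70
  Fenton: +50 → 50 ≥ 40
  Grove: +40 → 40 < 110
  Hale: +20 → 20 < 100
Round 2 — Fenton defaults.
  Calder: +30 → 55 < 70
No further defaults.

yes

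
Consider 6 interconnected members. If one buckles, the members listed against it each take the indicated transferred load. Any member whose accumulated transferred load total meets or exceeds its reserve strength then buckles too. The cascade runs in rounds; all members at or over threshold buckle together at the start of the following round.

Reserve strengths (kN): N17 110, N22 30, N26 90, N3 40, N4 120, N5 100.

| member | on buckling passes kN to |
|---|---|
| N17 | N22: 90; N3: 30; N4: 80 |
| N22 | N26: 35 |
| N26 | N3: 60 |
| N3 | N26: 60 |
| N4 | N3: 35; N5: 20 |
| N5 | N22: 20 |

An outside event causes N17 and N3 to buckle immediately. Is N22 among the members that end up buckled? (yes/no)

yes

Round 1 — N17, N3 buckle (initial).
  N22: +90 → 90 ≥ 30
  N26: +60 → 60 < 90
  N4: +80 → 80 < 120
Round 2 — N22 buckles.
  N26: +35 → 95 ≥ 90
Round 3 — N26 buckles.
No further bucklings.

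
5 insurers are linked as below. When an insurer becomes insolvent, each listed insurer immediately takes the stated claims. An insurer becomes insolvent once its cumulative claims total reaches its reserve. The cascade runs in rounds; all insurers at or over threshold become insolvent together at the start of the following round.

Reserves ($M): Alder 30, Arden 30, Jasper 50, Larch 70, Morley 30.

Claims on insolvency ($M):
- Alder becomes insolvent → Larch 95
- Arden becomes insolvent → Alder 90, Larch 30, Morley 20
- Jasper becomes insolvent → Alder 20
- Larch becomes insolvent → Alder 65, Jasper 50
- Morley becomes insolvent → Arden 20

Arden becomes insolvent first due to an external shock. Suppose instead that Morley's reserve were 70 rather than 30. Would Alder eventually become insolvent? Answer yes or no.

With Morley's reserve at 70:
Round 1 — Arden becomes insolvent (initial).
  Alder: +90 → 90 ≥ 30
  Larch: +30 → 30 < 70
  Morley: +20 → 20 < 70
Round 2 — Alder becomes insolvent.
  Larch: +95 → 125 ≥ 70
Round 3 — Larch becomes insolvent.
  Jasper: +50 → 50 ≥ 50
Round 4 — Jasper becomes insolvent.
No further insolvencies.

yes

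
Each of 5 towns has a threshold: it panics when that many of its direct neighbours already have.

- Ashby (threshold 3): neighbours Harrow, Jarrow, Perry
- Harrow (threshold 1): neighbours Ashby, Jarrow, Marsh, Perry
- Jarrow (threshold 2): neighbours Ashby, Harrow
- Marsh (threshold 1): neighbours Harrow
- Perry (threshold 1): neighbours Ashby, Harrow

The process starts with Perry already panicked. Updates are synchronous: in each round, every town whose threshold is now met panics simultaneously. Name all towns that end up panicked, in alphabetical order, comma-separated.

Round 1 — Perry panics (initial).
Round 2 — checking thresholds:
  Ashby: 1 of 3 neighbours < 3, holds.
  Harrow: 1 of 4 neighbours ≥ 1, panics.
Round 3 — checking thresholds:
  Ashby: 2 of 3 neighbours < 3, holds.
  Jarrow: 1 of 2 neighbours < 2, holds.
  Marsh: 1 of 1 neighbours ≥ 1, panics.
Round 4 — no new panics; cascade stops.

Harrow, Marsh, Perry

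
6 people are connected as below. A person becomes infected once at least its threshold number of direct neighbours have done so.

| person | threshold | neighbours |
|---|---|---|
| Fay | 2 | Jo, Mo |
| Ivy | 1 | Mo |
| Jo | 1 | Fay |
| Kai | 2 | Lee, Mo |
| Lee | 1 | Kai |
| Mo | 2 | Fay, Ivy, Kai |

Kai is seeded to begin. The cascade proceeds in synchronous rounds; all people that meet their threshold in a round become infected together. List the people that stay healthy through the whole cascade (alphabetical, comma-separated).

Round 1 — Kai becomes infected (initial).
Round 2 — checking thresholds:
  Lee: 1 of 1 neighbours ≥ 1, becomes infected.
  Mo: 1 of 3 neighbours < 2, holds.
Round 3 — no new infections; cascade stops.

Fay, Ivy, Jo, Mo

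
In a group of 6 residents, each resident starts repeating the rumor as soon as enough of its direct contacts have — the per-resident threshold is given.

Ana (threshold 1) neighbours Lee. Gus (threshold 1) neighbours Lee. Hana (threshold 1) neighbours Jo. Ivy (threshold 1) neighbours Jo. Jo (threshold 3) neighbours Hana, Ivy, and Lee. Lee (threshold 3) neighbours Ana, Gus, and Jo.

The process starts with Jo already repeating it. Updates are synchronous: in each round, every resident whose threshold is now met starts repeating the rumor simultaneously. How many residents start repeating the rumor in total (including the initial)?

Round 1 — Jo starts repeating the rumor (initial).
Round 2 — checking thresholds:
  Hana: 1 of 1 neighbours ≥ 1, starts repeating the rumor.
  Ivy: 1 of 1 neighbours ≥ 1, starts repeating the rumor.
  Lee: 1 of 3 neighbours < 3, below threshold.
Round 3 — no new spreads; cascade stops.

3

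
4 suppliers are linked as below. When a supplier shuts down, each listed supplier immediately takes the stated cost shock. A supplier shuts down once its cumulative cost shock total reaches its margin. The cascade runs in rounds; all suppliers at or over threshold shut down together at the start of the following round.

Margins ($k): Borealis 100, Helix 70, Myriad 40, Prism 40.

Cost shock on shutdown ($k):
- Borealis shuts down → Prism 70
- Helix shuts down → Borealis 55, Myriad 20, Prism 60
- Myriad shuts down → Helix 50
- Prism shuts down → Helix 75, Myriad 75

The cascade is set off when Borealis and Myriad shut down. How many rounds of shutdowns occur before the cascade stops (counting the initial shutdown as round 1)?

3

Round 1 — Borealis, Myriad shut down (initial).
  Helix: +50 → 50 < 70
  Prism: +70 → 70 ≥ 40
Round 2 — Prism shuts down.
  Helix: +75 → 125 ≥ 70
Round 3 — Helix shuts down.
No further shutdowns.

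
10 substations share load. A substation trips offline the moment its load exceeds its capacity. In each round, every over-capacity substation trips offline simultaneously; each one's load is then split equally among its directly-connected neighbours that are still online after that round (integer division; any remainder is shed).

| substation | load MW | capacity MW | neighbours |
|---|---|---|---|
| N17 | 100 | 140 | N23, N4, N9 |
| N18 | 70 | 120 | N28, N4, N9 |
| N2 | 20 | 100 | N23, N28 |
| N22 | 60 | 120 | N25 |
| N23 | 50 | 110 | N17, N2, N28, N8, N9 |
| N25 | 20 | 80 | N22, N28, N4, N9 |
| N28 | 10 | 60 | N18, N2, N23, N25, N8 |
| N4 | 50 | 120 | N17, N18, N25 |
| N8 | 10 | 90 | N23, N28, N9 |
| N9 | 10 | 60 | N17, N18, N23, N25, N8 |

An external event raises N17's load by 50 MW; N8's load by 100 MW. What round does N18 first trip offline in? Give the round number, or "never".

Round 1 — N17 at 150 > 140; N8 at 110 > 90. N17, N8 trip offline.
  N17 sheds 150 MW to N23, N4, N9: 50 each.
    N23: 50+50 = 100 ≤ 110
    N4: 50+50 = 100 ≤ 120
    N9: 10+50 = 60 ≤ 60
  N8 sheds 110 MW to N23, N28, N9: 36 each (2 lost).
    N23: 100+36 = 136 > 110
    N28: 10+36 = 46 ≤ 60
    N9: 60+36 = 96 > 60
Round 2 — N23, N9 trip offline.
  N23 sheds 136 MW to N2, N28: 68 each.
    N2: 20+68 = 88 ≤ 100
    N28: 46+68 = 114 > 60
  N9 sheds 96 MW to N18, N25: 48 each.
    N18: 70+48 = 118 ≤ 120
    N25: 20+48 = 68 ≤ 80
Round 3 — N28 trips offline.
  N28 sheds 114 MW to N18, N2, N25: 38 each.
    N18: 118+38 = 156 > 120
    N2: 88+38 = 126 > 100
    N25: 68+38 = 106 > 80
Round 4 — N18, N2, N25 trip offline.
  N18 sheds 156 MW to N4: 156 each.
    N4: 100+156 = 256 > 120
  N2 sheds 126 MW: no online neighbours, lost.
  N25 sheds 106 MW to N22, N4: 53 each.
    N22: 60+53 = 113 ≤ 120
    N4: 256+53 = 309 > 120
Round 5 — N4 trips offline.
  N4 sheds 309 MW: no online neighbours, lost.
No further trips.

4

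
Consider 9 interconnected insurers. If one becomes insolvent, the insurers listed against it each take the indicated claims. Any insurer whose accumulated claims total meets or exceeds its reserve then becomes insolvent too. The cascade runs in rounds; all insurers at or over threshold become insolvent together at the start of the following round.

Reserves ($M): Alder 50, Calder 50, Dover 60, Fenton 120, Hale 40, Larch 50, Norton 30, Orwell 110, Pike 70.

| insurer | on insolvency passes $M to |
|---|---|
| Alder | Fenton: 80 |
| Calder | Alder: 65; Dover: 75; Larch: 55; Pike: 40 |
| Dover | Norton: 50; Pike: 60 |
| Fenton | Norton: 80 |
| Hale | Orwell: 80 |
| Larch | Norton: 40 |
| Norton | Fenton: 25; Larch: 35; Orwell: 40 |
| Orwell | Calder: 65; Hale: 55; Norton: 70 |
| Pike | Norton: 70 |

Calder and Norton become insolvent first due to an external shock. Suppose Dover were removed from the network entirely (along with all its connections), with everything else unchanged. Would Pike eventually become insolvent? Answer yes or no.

With Dover removed:
Round 1 — Calder, Norton become insolvent (initial).
  Alder: +65 → 65 ≥ 50
  Fenton: +25 → 25 < 120
  Larch: +55+35 → 90 ≥ 50
  Orwell: +40 → 40 < 110
  Pike: +40 → 40 < 70
Round 2 — Alder, Larch become insolvent.
  Fenton: +80 → 105 < 120
No further insolvencies.

no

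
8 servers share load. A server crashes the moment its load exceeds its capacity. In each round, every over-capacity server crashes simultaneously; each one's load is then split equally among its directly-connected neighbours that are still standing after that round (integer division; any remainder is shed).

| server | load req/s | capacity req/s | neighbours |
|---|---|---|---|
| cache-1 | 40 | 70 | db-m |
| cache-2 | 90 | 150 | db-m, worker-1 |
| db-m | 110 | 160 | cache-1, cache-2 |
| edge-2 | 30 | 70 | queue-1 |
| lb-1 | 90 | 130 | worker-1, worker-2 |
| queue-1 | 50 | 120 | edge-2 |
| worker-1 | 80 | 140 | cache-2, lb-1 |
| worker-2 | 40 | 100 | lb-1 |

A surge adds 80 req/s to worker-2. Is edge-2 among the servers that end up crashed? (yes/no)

no

Round 1 — worker-2 at 120 > 100. worker-2 crashes.
  worker-2 sheds 120 req/s to lb-1: 120 each.
    lb-1: 90+120 = 210 > 130
Round 2 — lb-1 crashes.
  lb-1 sheds 210 req/s to worker-1: 210 each.
    worker-1: 80+210 = 290 > 140
Round 3 — worker-1 crashes.
  worker-1 sheds 290 req/s to cache-2: 290 each.
    cache-2: 90+290 = 380 > 150
Round 4 — cache-2 crashes.
  cache-2 sheds 380 req/s to db-m: 380 each.
    db-m: 110+380 = 490 > 160
Round 5 — db-m crashes.
  db-m sheds 490 req/s to cache-1: 490 each.
    cache-1: 40+490 = 530 > 70
Round 6 — cache-1 crashes.
  cache-1 sheds 530 req/s: no online neighbours, lost.
No further crashes.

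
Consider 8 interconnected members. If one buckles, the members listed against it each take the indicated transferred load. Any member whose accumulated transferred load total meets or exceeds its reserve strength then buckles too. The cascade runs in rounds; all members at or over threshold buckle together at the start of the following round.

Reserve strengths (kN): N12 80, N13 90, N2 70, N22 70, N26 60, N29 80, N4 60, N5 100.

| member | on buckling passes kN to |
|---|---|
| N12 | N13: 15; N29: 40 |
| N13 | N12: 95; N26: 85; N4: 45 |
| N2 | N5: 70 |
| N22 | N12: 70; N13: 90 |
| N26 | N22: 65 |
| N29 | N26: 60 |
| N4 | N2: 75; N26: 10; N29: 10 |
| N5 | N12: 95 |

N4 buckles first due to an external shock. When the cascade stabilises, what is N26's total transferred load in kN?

Round 1 — N4 buckles (initial).
  N2: +75 → 75 ≥ 70
  N26: +10 → 10 < 60
  N29: +10 → 10 < 80
Round 2 — N2 buckles.
  N5: +70 → 70 < 100
No further bucklings.

10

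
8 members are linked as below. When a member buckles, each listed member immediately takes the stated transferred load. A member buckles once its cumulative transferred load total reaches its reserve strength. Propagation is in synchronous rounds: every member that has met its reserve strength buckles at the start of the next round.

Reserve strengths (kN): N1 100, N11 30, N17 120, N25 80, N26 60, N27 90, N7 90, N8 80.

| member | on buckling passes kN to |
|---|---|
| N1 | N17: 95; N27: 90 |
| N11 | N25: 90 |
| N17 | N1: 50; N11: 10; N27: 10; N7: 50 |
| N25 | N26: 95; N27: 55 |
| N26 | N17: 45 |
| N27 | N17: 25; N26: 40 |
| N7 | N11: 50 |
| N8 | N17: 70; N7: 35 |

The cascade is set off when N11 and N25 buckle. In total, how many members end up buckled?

Round 1 — N11, N25 buckle (initial).
  N26: +95 → 95 ≥ 60
  N27: +55 → 55 < 90
Round 2 — N26 buckles.
  N17: +45 → 45 < 120
No further bucklings.

3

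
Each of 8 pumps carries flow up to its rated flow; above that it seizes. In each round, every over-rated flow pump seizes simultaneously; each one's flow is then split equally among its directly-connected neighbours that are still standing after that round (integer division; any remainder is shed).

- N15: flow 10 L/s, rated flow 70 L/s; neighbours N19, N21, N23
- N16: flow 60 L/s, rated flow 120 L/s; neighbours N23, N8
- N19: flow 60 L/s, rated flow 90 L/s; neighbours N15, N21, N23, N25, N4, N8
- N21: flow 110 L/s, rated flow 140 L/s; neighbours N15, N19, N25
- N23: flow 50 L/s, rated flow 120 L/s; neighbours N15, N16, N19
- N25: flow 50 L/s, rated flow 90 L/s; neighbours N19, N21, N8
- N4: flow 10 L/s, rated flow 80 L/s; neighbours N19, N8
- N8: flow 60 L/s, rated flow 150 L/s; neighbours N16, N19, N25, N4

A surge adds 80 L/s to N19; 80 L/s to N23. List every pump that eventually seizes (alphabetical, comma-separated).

N15, N16, N19, N21, N23, N25, N4, N8

Round 1 — N19 at 140 > 90; N23 at 130 > 120. N19, N23 seize.
  N19 sheds 140 L/s to N15, N21, N25, N4, N8: 28 each.
    N15: 10+28 = 38 ≤ 70
    N21: 110+28 = 138 ≤ 140
    N25: 50+28 = 78 ≤ 90
    N4: 10+28 = 38 ≤ 80
    N8: 60+28 = 88 ≤ 150
  N23 sheds 130 L/s to N15, N16: 65 each.
    N15: 38+65 = 103 > 70
    N16: 60+65 = 125 > 120
Round 2 — N15, N16 seize.
  N15 sheds 103 L/s to N21: 103 each.
    N21: 138+103 = 241 > 140
  N16 sheds 125 L/s to N8: 125 each.
    N8: 88+125 = 213 > 150
Round 3 — N21, N8 seize.
  N21 sheds 241 L/s to N25: 241 each.
    N25: 78+241 = 319 > 90
  N8 sheds 213 L/s to N25, N4: 106 each (1 lost).
    N25: 319+106 = 425 > 90
    N4: 38+106 = 144 > 80
Round 4 — N25, N4 seize.
  N25 sheds 425 L/s: no online neighbours, lost.
  N4 sheds 144 L/s: no online neighbours, lost.
No further seizures.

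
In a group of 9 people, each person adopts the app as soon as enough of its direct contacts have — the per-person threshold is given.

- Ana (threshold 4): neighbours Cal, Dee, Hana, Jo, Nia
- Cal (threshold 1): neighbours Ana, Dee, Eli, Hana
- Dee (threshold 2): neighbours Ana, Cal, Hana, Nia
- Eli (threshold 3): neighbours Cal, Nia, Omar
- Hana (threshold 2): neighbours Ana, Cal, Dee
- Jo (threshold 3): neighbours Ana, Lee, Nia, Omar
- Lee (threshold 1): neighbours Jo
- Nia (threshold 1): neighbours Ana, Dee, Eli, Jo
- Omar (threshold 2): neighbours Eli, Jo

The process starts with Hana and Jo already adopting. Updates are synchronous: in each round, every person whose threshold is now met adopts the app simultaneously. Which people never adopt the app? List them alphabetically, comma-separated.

Eli, Omar

Round 1 — Hana, Jo adopt the app (initial).
Round 2 — checking thresholds:
  Ana: 2 of 5 neighbours < 4, below threshold.
  Cal: 1 of 4 neighbours ≥ 1, adopts the app.
  Dee: 1 of 4 neighbours < 2, below threshold.
  Lee: 1 of 1 neighbours ≥ 1, adopts the app.
  Nia: 1 of 4 neighbours ≥ 1, adopts the app.
  Omar: 1 of 2 neighbours < 2, below threshold.
Round 3 — checking thresholds:
  Ana: 4 of 5 neighbours ≥ 4, adopts the app.
  Dee: 3 of 4 neighbours ≥ 2, adopts the app.
  Eli: 2 of 3 neighbours < 3, below threshold.
  Omar: 1 of 2 neighbours < 2, below threshold.
Round 4 — no new adoptions; cascade stops.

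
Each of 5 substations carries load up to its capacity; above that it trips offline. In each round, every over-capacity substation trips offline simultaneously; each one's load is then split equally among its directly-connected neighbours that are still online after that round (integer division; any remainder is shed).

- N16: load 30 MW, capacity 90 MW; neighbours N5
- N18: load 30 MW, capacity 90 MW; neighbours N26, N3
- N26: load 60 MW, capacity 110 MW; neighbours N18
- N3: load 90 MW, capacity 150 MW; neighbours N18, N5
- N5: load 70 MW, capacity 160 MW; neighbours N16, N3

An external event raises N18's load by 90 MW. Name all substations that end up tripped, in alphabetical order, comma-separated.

N18, N26

Round 1 — N18 at 120 > 90. N18 trips offline.
  N18 sheds 120 MW to N26, N3: 60 each.
    N26: 60+60 = 120 > 110
    N3: 90+60 = 150 ≤ 150
Round 2 — N26 trips offline.
  N26 sheds 120 MW: no online neighbours, lost.
No further trips.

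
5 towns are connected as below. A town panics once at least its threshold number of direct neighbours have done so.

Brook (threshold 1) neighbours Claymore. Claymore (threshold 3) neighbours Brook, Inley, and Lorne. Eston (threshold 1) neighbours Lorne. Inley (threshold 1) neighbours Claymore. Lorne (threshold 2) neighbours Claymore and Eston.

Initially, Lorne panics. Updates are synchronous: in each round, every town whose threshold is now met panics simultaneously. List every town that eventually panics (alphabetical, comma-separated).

Eston, Lorne

Round 1 — Lorne panics (initial).
Round 2 — checking thresholds:
  Claymore: 1 of 3 neighbours < 3, below threshold.
  Eston: 1 of 1 neighbours ≥ 1, panics.
Round 3 — no new panics; cascade stops.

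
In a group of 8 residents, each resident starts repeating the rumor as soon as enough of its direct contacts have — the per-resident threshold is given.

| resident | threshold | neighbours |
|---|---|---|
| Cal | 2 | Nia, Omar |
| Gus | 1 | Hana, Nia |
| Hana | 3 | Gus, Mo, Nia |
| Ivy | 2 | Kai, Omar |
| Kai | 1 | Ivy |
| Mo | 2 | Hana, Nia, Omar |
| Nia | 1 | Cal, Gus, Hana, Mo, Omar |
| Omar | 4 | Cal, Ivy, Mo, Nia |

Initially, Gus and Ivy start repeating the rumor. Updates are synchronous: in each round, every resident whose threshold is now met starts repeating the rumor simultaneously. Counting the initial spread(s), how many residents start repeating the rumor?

Round 1 — Gus, Ivy start repeating the rumor (initial).
Round 2 — checking thresholds:
  Hana: 1 of 3 neighbours < 3, below threshold.
  Kai: 1 of 1 neighbours ≥ 1, starts repeating the rumor.
  Nia: 1 of 5 neighbours ≥ 1, starts repeating the rumor.
  Omar: 1 of 4 neighbours < 4, below threshold.
Round 3 — no new spreads; cascade stops.

4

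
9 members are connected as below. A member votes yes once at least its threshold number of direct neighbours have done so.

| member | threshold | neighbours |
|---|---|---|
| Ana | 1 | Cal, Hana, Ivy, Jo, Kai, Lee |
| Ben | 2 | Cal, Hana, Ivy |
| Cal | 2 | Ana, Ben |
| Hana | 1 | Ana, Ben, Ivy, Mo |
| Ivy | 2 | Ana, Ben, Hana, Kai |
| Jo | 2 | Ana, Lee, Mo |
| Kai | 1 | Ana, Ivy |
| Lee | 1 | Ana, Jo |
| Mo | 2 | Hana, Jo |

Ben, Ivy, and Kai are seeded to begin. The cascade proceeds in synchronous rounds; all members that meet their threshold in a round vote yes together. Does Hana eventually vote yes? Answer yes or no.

yes

Round 1 — Ben, Ivy, Kai vote yes (initial).
Round 2 — checking thresholds:
  Ana: 2 of 6 neighbours ≥ 1, votes yes.
  Cal: 1 of 2 neighbours < 2, below threshold.
  Hana: 2 of 4 neighbours ≥ 1, votes yes.
Round 3 — checking thresholds:
  Cal: 2 of 2 neighbours ≥ 2, votes yes.
  Jo: 1 of 3 neighbours < 2, below threshold.
  Lee: 1 of 2 neighbours ≥ 1, votes yes.
  Mo: 1 of 2 neighbours < 2, below threshold.
Round 4 — checking thresholds:
  Jo: 2 of 3 neighbours ≥ 2, votes yes.
  Mo: 1 of 2 neighbours < 2, below threshold.
Round 5 — checking thresholds:
  Mo: 2 of 2 neighbours ≥ 2, votes yes.
Round 6 — no new yes votes; cascade stops.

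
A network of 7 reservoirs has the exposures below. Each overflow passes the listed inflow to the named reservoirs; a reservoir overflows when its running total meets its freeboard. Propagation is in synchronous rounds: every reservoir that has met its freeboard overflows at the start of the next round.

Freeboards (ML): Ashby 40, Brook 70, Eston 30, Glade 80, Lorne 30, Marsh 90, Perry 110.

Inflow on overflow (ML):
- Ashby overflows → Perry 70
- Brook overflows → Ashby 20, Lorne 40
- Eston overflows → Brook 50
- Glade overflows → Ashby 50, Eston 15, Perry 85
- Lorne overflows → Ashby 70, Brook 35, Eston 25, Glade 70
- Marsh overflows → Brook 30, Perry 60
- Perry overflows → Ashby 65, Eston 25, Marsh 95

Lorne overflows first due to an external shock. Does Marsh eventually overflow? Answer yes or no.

Round 1 — Lorne overflows (initial).
  Ashby: +70 → 70 ≥ 40
  Brook: +35 → 35 < 70
  Eston: +25 → 25 < 30
  Glade: +70 → 70 < 80
Round 2 — Ashby overflows.
  Perry: +70 → 70 < 110
No further overflows.

no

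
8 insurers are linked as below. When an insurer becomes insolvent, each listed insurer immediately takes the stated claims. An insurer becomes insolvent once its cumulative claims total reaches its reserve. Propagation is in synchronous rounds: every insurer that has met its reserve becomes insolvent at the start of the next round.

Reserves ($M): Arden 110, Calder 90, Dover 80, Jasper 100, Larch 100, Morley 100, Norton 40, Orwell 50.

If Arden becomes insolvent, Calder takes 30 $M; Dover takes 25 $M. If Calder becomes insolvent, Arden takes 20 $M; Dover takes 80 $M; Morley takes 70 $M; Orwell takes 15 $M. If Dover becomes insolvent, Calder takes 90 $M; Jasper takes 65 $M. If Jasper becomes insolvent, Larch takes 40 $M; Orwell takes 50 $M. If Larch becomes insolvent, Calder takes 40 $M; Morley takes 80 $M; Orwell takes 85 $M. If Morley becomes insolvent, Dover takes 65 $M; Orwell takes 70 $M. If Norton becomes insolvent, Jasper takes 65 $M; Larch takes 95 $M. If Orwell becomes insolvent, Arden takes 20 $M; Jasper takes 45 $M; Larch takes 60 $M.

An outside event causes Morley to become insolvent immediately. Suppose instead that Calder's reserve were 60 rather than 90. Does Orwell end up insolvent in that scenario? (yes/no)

With Calder's reserve at 60:
Round 1 — Morley becomes insolvent (initial).
  Dover: +65 → 65 < 80
  Orwell: +70 → 70 ≥ 50
Round 2 — Orwell becomes insolvent.
  Arden: +20 → 20 < 110
  Jasper: +45 → 45 < 100
  Larch: +60 → 60 < 100
No further insolvencies.

yes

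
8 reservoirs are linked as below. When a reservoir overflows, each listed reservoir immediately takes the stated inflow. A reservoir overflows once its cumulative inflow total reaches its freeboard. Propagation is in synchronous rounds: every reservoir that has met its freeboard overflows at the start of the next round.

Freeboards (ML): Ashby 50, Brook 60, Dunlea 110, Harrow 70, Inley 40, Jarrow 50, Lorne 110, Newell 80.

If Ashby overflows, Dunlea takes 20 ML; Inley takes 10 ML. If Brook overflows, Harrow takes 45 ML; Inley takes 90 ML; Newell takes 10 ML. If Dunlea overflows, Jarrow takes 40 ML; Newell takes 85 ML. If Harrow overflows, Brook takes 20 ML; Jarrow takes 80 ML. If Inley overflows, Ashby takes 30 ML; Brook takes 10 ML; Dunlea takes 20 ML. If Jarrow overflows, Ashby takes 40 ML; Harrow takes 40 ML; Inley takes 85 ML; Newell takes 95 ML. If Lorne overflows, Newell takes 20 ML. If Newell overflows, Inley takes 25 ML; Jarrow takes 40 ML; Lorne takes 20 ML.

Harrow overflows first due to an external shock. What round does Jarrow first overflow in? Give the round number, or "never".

2

Round 1 — Harrow overflows (initial).
  Brook: +20 → 20 < 60
  Jarrow: +80 → 80 ≥ 50
Round 2 — Jarrow overflows.
  Ashby: +40 → 40 < 50
  Inley: +85 → 85 ≥ 40
  Newell: +95 → 95 ≥ 80
Round 3 — Inley, Newell overflow.
  Ashby: +30 → 70 ≥ 50
  Brook: +10 → 30 < 60
  Dunlea: +20 → 20 < 110
  Lorne: +20 → 20 < 110
Round 4 — Ashby overflows.
  Dunlea: +20 → 40 < 110
No further overflows.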